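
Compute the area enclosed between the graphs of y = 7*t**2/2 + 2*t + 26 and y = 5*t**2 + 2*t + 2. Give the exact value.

Set the curves equal: 7*t**2/2 + 2*t + 26 = 5*t**2 + 2*t + 2, so -3*t**2/2 + 24 = 0, which factors as -3*(t - 4)*(t + 4)/2 = 0. The curves meet at t = -4, 4.
On [-4, 4], y = 7*t**2/2 + 2*t + 26 is on top; that piece has area ∫[-4,4] (-3*t**2/2 + 24) dt = 128.

128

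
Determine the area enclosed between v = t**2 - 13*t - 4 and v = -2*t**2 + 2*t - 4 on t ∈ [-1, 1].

The difference (t**2 - 13*t - 4) - (-2*t**2 + 2*t - 4) = 3*t**2 - 15*t changes sign at t = 0 inside [-1, 1], so split the integral there.
∫[-1,0] (3*t**2 - 15*t) dt = 17/2.
∫[0,1] (3*t**2 - 15*t) dt = -13/2; the area of that piece is 13/2.
Total area = 17/2 + 13/2 = 15.

15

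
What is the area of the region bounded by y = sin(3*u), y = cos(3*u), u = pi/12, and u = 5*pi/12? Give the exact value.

2*sqrt(2)/3

On [pi/12, 5*pi/12], (sin(3*u)) - (cos(3*u)) = sin(3*u) - cos(3*u) is ≥ 0 throughout, so the area is a single integral of |sin(3*u) - cos(3*u)|.
∫[pi/12,5*pi/12] (sin(3*u) - cos(3*u)) du = 2*sqrt(2)/3.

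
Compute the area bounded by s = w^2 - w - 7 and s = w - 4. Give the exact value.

Both boundary curves give s as a function of w, so integrate with respect to w. Setting them equal: w^2 - 2*w - 3 = 0, i.e. (w - 3)*(w + 1) = 0, so they meet at w = -1, 3.
For w in [-1, 3], s = w^2 - w - 7 is on the left; area = ∫[-1,3] (-(w^2 - 2*w - 3)) dw = 32/3.

32/3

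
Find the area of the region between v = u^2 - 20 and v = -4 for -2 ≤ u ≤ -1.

On [-2, -1], (u^2 - 20) - (-4) = u^2 - 16 is ≤ 0 throughout, so the area is a single integral of |u^2 - 16|.
∫[-2,-1] (u^2 - 16) du = -41/3; the area of that piece is 41/3.

41/3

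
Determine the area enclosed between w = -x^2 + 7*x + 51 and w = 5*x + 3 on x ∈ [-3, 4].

938/3

On [-3, 4], (-x^2 + 7*x + 51) - (5*x + 3) = -x^2 + 2*x + 48 is ≥ 0 throughout, so the area is a single integral of |-x^2 + 2*x + 48|.
∫[-3,4] (-x^2 + 2*x + 48) dx = 938/3.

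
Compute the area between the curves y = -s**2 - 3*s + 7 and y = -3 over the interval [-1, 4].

The difference (-s**2 - 3*s + 7) - (-3) = -s**2 - 3*s + 10 changes sign at s = 2 inside [-1, 4], so split the integral there.
∫[-1,2] (-s**2 - 3*s + 10) ds = 45/2.
∫[2,4] (-s**2 - 3*s + 10) ds = -50/3; the area of that piece is 50/3.
Total area = 45/2 + 50/3 = 235/6.

235/6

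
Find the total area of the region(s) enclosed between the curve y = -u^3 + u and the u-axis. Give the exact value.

The curve meets the u-axis where -u^3 + u = 0, i.e. -u*(u - 1)*(u + 1) = 0, at u = -1, 0, 1.
On [-1, 0] the curve lies below the axis; ∫[-1,0] (-u^3 + u) du = -1/4, giving area 1/4.
On [0, 1] the curve lies above the axis; ∫[0,1] (-u^3 + u) du = 1/4, giving area 1/4.
Total area = 1/4 + 1/4 = 1/2.

1/2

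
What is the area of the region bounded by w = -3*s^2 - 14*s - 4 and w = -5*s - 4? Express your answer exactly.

27/2

Set the curves equal: -3*s^2 - 14*s - 4 = -5*s - 4, so -3*s^2 - 9*s = 0, which factors as -3*s*(s + 3) = 0. The curves meet at s = -3, 0.
On [-3, 0], w = -3*s^2 - 14*s - 4 is on top; that piece has area ∫[-3,0] (-3*s^2 - 9*s) ds = 27/2.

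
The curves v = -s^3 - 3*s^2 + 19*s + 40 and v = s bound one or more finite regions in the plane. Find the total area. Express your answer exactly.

Set the curves equal: -s^3 - 3*s^2 + 19*s + 40 = s, so -s^3 - 3*s^2 + 18*s + 40 = 0, which factors as -(s - 4)*(s + 2)*(s + 5) = 0. The curves meet at s = -5, -2, 4.
On [-5, -2], v = s is on top; that piece has area ∫[-5,-2] (-(-s^3 - 3*s^2 + 18*s + 40)) ds = 135/4.
On [-2, 4], v = -s^3 - 3*s^2 + 19*s + 40 is on top; that piece has area ∫[-2,4] (-s^3 - 3*s^2 + 18*s + 40) ds = 216.
Total enclosed area = 135/4 + 216 = 999/4.

999/4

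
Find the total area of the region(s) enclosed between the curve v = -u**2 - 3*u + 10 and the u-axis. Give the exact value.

343/6

The curve meets the u-axis where -u**2 - 3*u + 10 = 0, i.e. -(u - 2)*(u + 5) = 0, at u = -5, 2.
On [-5, 2] the curve lies above the axis; ∫[-5,2] (-u**2 - 3*u + 10) du = 343/6, giving area 343/6.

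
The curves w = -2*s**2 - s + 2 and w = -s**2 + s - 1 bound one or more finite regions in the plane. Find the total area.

Set the curves equal: -2*s**2 - s + 2 = -s**2 + s - 1, so -s**2 - 2*s + 3 = 0, which factors as -(s - 1)*(s + 3) = 0. The curves meet at s = -3, 1.
On [-3, 1], w = -2*s**2 - s + 2 is on top; that piece has area ∫[-3,1] (-s**2 - 2*s + 3) ds = 32/3.

32/3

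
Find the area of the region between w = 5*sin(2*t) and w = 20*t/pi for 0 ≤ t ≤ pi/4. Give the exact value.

On [0, pi/4], (5*sin(2*t)) - (20*t/pi) = -20*t/pi + 5*sin(2*t) is ≥ 0 throughout, so the area is a single integral of |-20*t/pi + 5*sin(2*t)|.
∫[0,pi/4] (-20*t/pi + 5*sin(2*t)) dt = 5/2 - 5*pi/8.

5/2 - 5*pi/8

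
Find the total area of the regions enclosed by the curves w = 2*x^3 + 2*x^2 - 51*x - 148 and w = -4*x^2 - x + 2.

1048

Set the curves equal: 2*x^3 + 2*x^2 - 51*x - 148 = -4*x^2 - x + 2, so 2*x^3 + 6*x^2 - 50*x - 150 = 0, which factors as 2*(x - 5)*(x + 3)*(x + 5) = 0. The curves meet at x = -5, -3, 5.
On [-5, -3], w = 2*x^3 + 2*x^2 - 51*x - 148 is on top; that piece has area ∫[-5,-3] (2*x^3 + 6*x^2 - 50*x - 150) dx = 24.
On [-3, 5], w = -4*x^2 - x + 2 is on top; that piece has area ∫[-3,5] (-(2*x^3 + 6*x^2 - 50*x - 150)) dx = 1024.
Total enclosed area = 24 + 1024 = 1048.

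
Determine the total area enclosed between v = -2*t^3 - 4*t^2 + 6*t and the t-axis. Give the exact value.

The curve meets the t-axis where -2*t^3 - 4*t^2 + 6*t = 0, i.e. -2*t*(t - 1)*(t + 3) = 0, at t = -3, 0, 1.
On [-3, 0] the curve lies below the axis; ∫[-3,0] (-2*t^3 - 4*t^2 + 6*t) dt = -45/2, giving area 45/2.
On [0, 1] the curve lies above the axis; ∫[0,1] (-2*t^3 - 4*t^2 + 6*t) dt = 7/6, giving area 7/6.
Total area = 45/2 + 7/6 = 71/3.

71/3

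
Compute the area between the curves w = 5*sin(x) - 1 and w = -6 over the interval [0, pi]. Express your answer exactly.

On [0, pi], (5*sin(x) - 1) - (-6) = 5*sin(x) + 5 is ≥ 0 throughout, so the area is a single integral of |5*sin(x) + 5|.
∫[0,pi] (5*sin(x) + 5) dx = 10 + 5*pi.

10 + 5*pi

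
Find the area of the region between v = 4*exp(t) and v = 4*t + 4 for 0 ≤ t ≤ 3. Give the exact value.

On [0, 3], (4*exp(t)) - (4*t + 4) = -4*t + 4*exp(t) - 4 is ≥ 0 throughout, so the area is a single integral of |-4*t + 4*exp(t) - 4|.
∫[0,3] (-4*t + 4*exp(t) - 4) dt = -34 + 4*exp(3).

-34 + 4*exp(3)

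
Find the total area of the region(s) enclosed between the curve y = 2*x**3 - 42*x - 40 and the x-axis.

999/2

The curve meets the x-axis where 2*x**3 - 42*x - 40 = 0, i.e. 2*(x - 5)*(x + 1)*(x + 4) = 0, at x = -4, -1, 5.
On [-4, -1] the curve lies above the axis; ∫[-4,-1] (2*x**3 - 42*x - 40) dx = 135/2, giving area 135/2.
On [-1, 5] the curve lies below the axis; ∫[-1,5] (2*x**3 - 42*x - 40) dx = -432, giving area 432.
Total area = 135/2 + 432 = 999/2.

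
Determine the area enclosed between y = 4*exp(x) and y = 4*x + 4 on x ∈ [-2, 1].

On [-2, 1], (4*exp(x)) - (4*x + 4) = -4*x + 4*exp(x) - 4 is ≥ 0 throughout, so the area is a single integral of |-4*x + 4*exp(x) - 4|.
∫[-2,1] (-4*x + 4*exp(x) - 4) dx = -6 - 4*exp(-2) + 4*exp(1).

-6 - 4*exp(-2) + 4*exp(1)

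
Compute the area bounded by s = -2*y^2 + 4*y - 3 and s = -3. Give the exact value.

Both boundary curves give s as a function of y, so integrate with respect to y. Setting them equal: -2*y^2 + 4*y = 0, i.e. -2*y*(y - 2) = 0, so they meet at y = 0, 2.
For y in [0, 2], s = -2*y^2 + 4*y - 3 is on the right; area = ∫[0,2] (-2*y^2 + 4*y) dy = 8/3.

8/3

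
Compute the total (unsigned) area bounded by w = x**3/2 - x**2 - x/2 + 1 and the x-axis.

37/24

The curve meets the x-axis where x**3/2 - x**2 - x/2 + 1 = 0, i.e. (x - 2)*(x - 1)*(x + 1)/2 = 0, at x = -1, 1, 2.
On [-1, 1] the curve lies above the axis; ∫[-1,1] (x**3/2 - x**2 - x/2 + 1) dx = 4/3, giving area 4/3.
On [1, 2] the curve lies below the axis; ∫[1,2] (x**3/2 - x**2 - x/2 + 1) dx = -5/24, giving area 5/24.
Total area = 4/3 + 5/24 = 37/24.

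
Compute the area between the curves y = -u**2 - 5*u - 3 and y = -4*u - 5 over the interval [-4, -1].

59/6

The difference (-u**2 - 5*u - 3) - (-4*u - 5) = -u**2 - u + 2 changes sign at u = -2 inside [-4, -1], so split the integral there.
∫[-4,-2] (-u**2 - u + 2) du = -26/3; the area of that piece is 26/3.
∫[-2,-1] (-u**2 - u + 2) du = 7/6.
Total area = 26/3 + 7/6 = 59/6.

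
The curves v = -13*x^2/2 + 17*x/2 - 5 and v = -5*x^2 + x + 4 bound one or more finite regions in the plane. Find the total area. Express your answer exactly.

Set the curves equal: -13*x^2/2 + 17*x/2 - 5 = -5*x^2 + x + 4, so -3*x^2/2 + 15*x/2 - 9 = 0, which factors as -3*(x - 3)*(x - 2)/2 = 0. The curves meet at x = 2, 3.
On [2, 3], v = -13*x^2/2 + 17*x/2 - 5 is on top; that piece has area ∫[2,3] (-3*x^2/2 + 15*x/2 - 9) dx = 1/4.

1/4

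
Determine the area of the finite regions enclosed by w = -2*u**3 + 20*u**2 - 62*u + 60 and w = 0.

37/6

Set the curves equal: -2*u**3 + 20*u**2 - 62*u + 60 = 0, so -2*u**3 + 20*u**2 - 62*u + 60 = 0, which factors as -2*(u - 5)*(u - 3)*(u - 2) = 0. The curves meet at u = 2, 3, 5.
On [2, 3], w = 0 is on top; that piece has area ∫[2,3] (-(-2*u**3 + 20*u**2 - 62*u + 60)) du = 5/6.
On [3, 5], w = -2*u**3 + 20*u**2 - 62*u + 60 is on top; that piece has area ∫[3,5] (-2*u**3 + 20*u**2 - 62*u + 60) du = 16/3.
Total enclosed area = 5/6 + 16/3 = 37/6.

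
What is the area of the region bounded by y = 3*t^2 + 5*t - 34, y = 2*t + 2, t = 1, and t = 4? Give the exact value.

91/2

The difference (3*t^2 + 5*t - 34) - (2*t + 2) = 3*t^2 + 3*t - 36 changes sign at t = 3 inside [1, 4], so split the integral there.
∫[1,3] (3*t^2 + 3*t - 36) dt = -34; the area of that piece is 34.
∫[3,4] (3*t^2 + 3*t - 36) dt = 23/2.
Total area = 34 + 23/2 = 91/2.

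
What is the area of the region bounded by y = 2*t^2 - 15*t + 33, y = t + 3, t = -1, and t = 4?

The difference (2*t^2 - 15*t + 33) - (t + 3) = 2*t^2 - 16*t + 30 changes sign at t = 3 inside [-1, 4], so split the integral there.
∫[-1,3] (2*t^2 - 16*t + 30) dt = 224/3.
∫[3,4] (2*t^2 - 16*t + 30) dt = -4/3; the area of that piece is 4/3.
Total area = 224/3 + 4/3 = 76.

76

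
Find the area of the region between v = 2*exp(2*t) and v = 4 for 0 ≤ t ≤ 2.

The difference (2*exp(2*t)) - (4) = 2*exp(2*t) - 4 changes sign at t = log(2)/2 inside [0, 2], so split the integral there.
∫[0,log(2)/2] (2*exp(2*t) - 4) dt = 1 - log(4); the area of that piece is -1 + log(4).
∫[log(2)/2,2] (2*exp(2*t) - 4) dt = -10 + 2*log(2) + exp(4).
Total area = (-1 + log(4)) + (-10 + 2*log(2) + exp(4)) = -11 + 4*log(2) + exp(4).

-11 + 4*log(2) + exp(4)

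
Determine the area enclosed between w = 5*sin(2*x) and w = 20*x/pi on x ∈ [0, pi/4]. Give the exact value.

5/2 - 5*pi/8

On [0, pi/4], (5*sin(2*x)) - (20*x/pi) = -20*x/pi + 5*sin(2*x) is ≥ 0 throughout, so the area is a single integral of |-20*x/pi + 5*sin(2*x)|.
∫[0,pi/4] (-20*x/pi + 5*sin(2*x)) dx = 5/2 - 5*pi/8.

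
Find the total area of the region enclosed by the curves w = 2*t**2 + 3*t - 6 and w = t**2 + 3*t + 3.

Set the curves equal: 2*t**2 + 3*t - 6 = t**2 + 3*t + 3, so t**2 - 9 = 0, which factors as (t - 3)*(t + 3) = 0. The curves meet at t = -3, 3.
On [-3, 3], w = t**2 + 3*t + 3 is on top; that piece has area ∫[-3,3] (-(t**2 - 9)) dt = 36.

36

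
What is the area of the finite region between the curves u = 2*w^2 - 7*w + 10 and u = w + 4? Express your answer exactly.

8/3

Both boundary curves give u as a function of w, so integrate with respect to w. Setting them equal: 2*w^2 - 8*w + 6 = 0, i.e. 2*(w - 3)*(w - 1) = 0, so they meet at w = 1, 3.
For w in [1, 3], u = 2*w^2 - 7*w + 10 is on the left; area = ∫[1,3] (-(2*w^2 - 8*w + 6)) dw = 8/3.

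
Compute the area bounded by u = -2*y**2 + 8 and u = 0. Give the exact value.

64/3

Both boundary curves give u as a function of y, so integrate with respect to y. Setting them equal: -2*y**2 + 8 = 0, i.e. -2*(y - 2)*(y + 2) = 0, so they meet at y = -2, 2.
For y in [-2, 2], u = -2*y**2 + 8 is on the right; area = ∫[-2,2] (-2*y**2 + 8) dy = 64/3.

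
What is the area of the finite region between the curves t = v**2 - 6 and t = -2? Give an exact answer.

Both boundary curves give t as a function of v, so integrate with respect to v. Setting them equal: v**2 - 4 = 0, i.e. (v - 2)*(v + 2) = 0, so they meet at v = -2, 2.
For v in [-2, 2], t = v**2 - 6 is on the left; area = ∫[-2,2] (-(v**2 - 4)) dv = 32/3.

32/3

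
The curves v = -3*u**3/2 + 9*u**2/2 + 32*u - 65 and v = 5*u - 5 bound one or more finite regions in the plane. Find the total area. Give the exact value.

Set the curves equal: -3*u**3/2 + 9*u**2/2 + 32*u - 65 = 5*u - 5, so -3*u**3/2 + 9*u**2/2 + 27*u - 60 = 0, which factors as -3*(u - 5)*(u - 2)*(u + 4)/2 = 0. The curves meet at u = -4, 2, 5.
On [-4, 2], v = 5*u - 5 is on top; that piece has area ∫[-4,2] (-(-3*u**3/2 + 9*u**2/2 + 27*u - 60)) du = 324.
On [2, 5], v = -3*u**3/2 + 9*u**2/2 + 32*u - 65 is on top; that piece has area ∫[2,5] (-3*u**3/2 + 9*u**2/2 + 27*u - 60) du = 405/8.
Total enclosed area = 324 + 405/8 = 2997/8.

2997/8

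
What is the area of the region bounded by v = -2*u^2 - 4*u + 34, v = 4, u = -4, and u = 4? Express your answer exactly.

The difference (-2*u^2 - 4*u + 34) - (4) = -2*u^2 - 4*u + 30 changes sign at u = 3 inside [-4, 4], so split the integral there.
∫[-4,3] (-2*u^2 - 4*u + 30) du = 490/3.
∫[3,4] (-2*u^2 - 4*u + 30) du = -26/3; the area of that piece is 26/3.
Total area = 490/3 + 26/3 = 172.

172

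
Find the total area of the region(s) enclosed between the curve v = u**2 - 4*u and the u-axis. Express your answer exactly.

The curve meets the u-axis where u**2 - 4*u = 0, i.e. u*(u - 4) = 0, at u = 0, 4.
On [0, 4] the curve lies below the axis; ∫[0,4] (u**2 - 4*u) du = -32/3, giving area 32/3.

32/3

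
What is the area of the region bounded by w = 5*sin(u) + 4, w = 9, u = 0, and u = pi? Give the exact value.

-10 + 5*pi

On [0, pi], (5*sin(u) + 4) - (9) = 5*sin(u) - 5 is ≤ 0 throughout, so the area is a single integral of |5*sin(u) - 5|.
∫[0,pi] (5*sin(u) - 5) du = 10 - 5*pi; the area of that piece is -10 + 5*pi.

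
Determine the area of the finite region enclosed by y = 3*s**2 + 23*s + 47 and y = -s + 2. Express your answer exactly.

Set the curves equal: 3*s**2 + 23*s + 47 = -s + 2, so 3*s**2 + 24*s + 45 = 0, which factors as 3*(s + 3)*(s + 5) = 0. The curves meet at s = -5, -3.
On [-5, -3], y = -s + 2 is on top; that piece has area ∫[-5,-3] (-(3*s**2 + 24*s + 45)) ds = 4.

4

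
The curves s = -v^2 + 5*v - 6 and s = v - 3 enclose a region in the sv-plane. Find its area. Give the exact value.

4/3

Both boundary curves give s as a function of v, so integrate with respect to v. Setting them equal: -v^2 + 4*v - 3 = 0, i.e. -(v - 3)*(v - 1) = 0, so they meet at v = 1, 3.
For v in [1, 3], s = -v^2 + 5*v - 6 is on the right; area = ∫[1,3] (-v^2 + 4*v - 3) dv = 4/3.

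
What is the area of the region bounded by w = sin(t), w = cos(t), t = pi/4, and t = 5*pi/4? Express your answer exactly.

On [pi/4, 5*pi/4], (sin(t)) - (cos(t)) = sin(t) - cos(t) is ≥ 0 throughout, so the area is a single integral of |sin(t) - cos(t)|.
∫[pi/4,5*pi/4] (sin(t) - cos(t)) dt = 2*sqrt(2).

2*sqrt(2)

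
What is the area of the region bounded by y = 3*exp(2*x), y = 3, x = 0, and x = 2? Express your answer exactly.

-15/2 + 3*exp(4)/2

On [0, 2], (3*exp(2*x)) - (3) = 3*exp(2*x) - 3 is ≥ 0 throughout, so the area is a single integral of |3*exp(2*x) - 3|.
∫[0,2] (3*exp(2*x) - 3) dx = -15/2 + 3*exp(4)/2.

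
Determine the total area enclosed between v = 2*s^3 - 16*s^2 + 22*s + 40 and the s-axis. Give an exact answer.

443/3

The curve meets the s-axis where 2*s^3 - 16*s^2 + 22*s + 40 = 0, i.e. 2*(s - 5)*(s - 4)*(s + 1) = 0, at s = -1, 4, 5.
On [-1, 4] the curve lies above the axis; ∫[-1,4] (2*s^3 - 16*s^2 + 22*s + 40) ds = 875/6, giving area 875/6.
On [4, 5] the curve lies below the axis; ∫[4,5] (2*s^3 - 16*s^2 + 22*s + 40) ds = -11/6, giving area 11/6.
Total area = 875/6 + 11/6 = 443/3.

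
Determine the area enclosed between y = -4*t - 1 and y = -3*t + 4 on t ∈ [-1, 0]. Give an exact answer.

9/2

On [-1, 0], (-4*t - 1) - (-3*t + 4) = -t - 5 is ≤ 0 throughout, so the area is a single integral of |-t - 5|.
∫[-1,0] (-t - 5) dt = -9/2; the area of that piece is 9/2.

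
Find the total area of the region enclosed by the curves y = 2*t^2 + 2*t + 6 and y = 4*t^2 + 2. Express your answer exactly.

Set the curves equal: 2*t^2 + 2*t + 6 = 4*t^2 + 2, so -2*t^2 + 2*t + 4 = 0, which factors as -2*(t - 2)*(t + 1) = 0. The curves meet at t = -1, 2.
On [-1, 2], y = 2*t^2 + 2*t + 6 is on top; that piece has area ∫[-1,2] (-2*t^2 + 2*t + 4) dt = 9.

9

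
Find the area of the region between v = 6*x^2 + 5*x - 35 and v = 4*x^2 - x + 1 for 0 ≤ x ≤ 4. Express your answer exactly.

The difference (6*x^2 + 5*x - 35) - (4*x^2 - x + 1) = 2*x^2 + 6*x - 36 changes sign at x = 3 inside [0, 4], so split the integral there.
∫[0,3] (2*x^2 + 6*x - 36) dx = -63; the area of that piece is 63.
∫[3,4] (2*x^2 + 6*x - 36) dx = 29/3.
Total area = 63 + 29/3 = 218/3.

218/3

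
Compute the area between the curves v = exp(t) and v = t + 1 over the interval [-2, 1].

On [-2, 1], (exp(t)) - (t + 1) = -t + exp(t) - 1 is ≥ 0 throughout, so the area is a single integral of |-t + exp(t) - 1|.
∫[-2,1] (-t + exp(t) - 1) dt = -3/2 - exp(-2) + exp(1).

-3/2 - exp(-2) + exp(1)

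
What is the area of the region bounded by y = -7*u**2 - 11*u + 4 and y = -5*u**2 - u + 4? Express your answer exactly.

Set the curves equal: -7*u**2 - 11*u + 4 = -5*u**2 - u + 4, so -2*u**2 - 10*u = 0, which factors as -2*u*(u + 5) = 0. The curves meet at u = -5, 0.
On [-5, 0], y = -7*u**2 - 11*u + 4 is on top; that piece has area ∫[-5,0] (-2*u**2 - 10*u) du = 125/3.

125/3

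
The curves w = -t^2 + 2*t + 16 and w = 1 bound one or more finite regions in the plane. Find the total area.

Set the curves equal: -t^2 + 2*t + 16 = 1, so -t^2 + 2*t + 15 = 0, which factors as -(t - 5)*(t + 3) = 0. The curves meet at t = -3, 5.
On [-3, 5], w = -t^2 + 2*t + 16 is on top; that piece has area ∫[-3,5] (-t^2 + 2*t + 15) dt = 256/3.

256/3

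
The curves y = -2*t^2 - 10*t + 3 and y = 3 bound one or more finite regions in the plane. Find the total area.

Set the curves equal: -2*t^2 - 10*t + 3 = 3, so -2*t^2 - 10*t = 0, which factors as -2*t*(t + 5) = 0. The curves meet at t = -5, 0.
On [-5, 0], y = -2*t^2 - 10*t + 3 is on top; that piece has area ∫[-5,0] (-2*t^2 - 10*t) dt = 125/3.

125/3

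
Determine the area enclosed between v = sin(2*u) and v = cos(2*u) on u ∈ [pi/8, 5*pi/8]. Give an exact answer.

On [pi/8, 5*pi/8], (sin(2*u)) - (cos(2*u)) = sin(2*u) - cos(2*u) is ≥ 0 throughout, so the area is a single integral of |sin(2*u) - cos(2*u)|.
∫[pi/8,5*pi/8] (sin(2*u) - cos(2*u)) du = sqrt(2).

sqrt(2)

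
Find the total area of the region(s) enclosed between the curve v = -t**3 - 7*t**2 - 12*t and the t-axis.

71/6

The curve meets the t-axis where -t**3 - 7*t**2 - 12*t = 0, i.e. -t*(t + 3)*(t + 4) = 0, at t = -4, -3, 0.
On [-4, -3] the curve lies below the axis; ∫[-4,-3] (-t**3 - 7*t**2 - 12*t) dt = -7/12, giving area 7/12.
On [-3, 0] the curve lies above the axis; ∫[-3,0] (-t**3 - 7*t**2 - 12*t) dt = 45/4, giving area 45/4.
Total area = 7/12 + 45/4 = 71/6.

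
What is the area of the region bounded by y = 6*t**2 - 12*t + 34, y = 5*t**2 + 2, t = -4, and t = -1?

On [-4, -1], (6*t**2 - 12*t + 34) - (5*t**2 + 2) = t**2 - 12*t + 32 is ≥ 0 throughout, so the area is a single integral of |t**2 - 12*t + 32|.
∫[-4,-1] (t**2 - 12*t + 32) dt = 207.

207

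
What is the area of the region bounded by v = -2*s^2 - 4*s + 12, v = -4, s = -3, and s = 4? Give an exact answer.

96

The difference (-2*s^2 - 4*s + 12) - (-4) = -2*s^2 - 4*s + 16 changes sign at s = 2 inside [-3, 4], so split the integral there.
∫[-3,2] (-2*s^2 - 4*s + 16) ds = 200/3.
∫[2,4] (-2*s^2 - 4*s + 16) ds = -88/3; the area of that piece is 88/3.
Total area = 200/3 + 88/3 = 96.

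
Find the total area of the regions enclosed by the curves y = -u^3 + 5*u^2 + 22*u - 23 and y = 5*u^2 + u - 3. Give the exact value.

999/4

Set the curves equal: -u^3 + 5*u^2 + 22*u - 23 = 5*u^2 + u - 3, so -u^3 + 21*u - 20 = 0, which factors as -(u - 4)*(u - 1)*(u + 5) = 0. The curves meet at u = -5, 1, 4.
On [-5, 1], y = 5*u^2 + u - 3 is on top; that piece has area ∫[-5,1] (-(-u^3 + 21*u - 20)) du = 216.
On [1, 4], y = -u^3 + 5*u^2 + 22*u - 23 is on top; that piece has area ∫[1,4] (-u^3 + 21*u - 20) du = 135/4.
Total enclosed area = 216 + 135/4 = 999/4.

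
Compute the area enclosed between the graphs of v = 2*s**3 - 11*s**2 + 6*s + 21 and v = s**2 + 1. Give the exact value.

81

Set the curves equal: 2*s**3 - 11*s**2 + 6*s + 21 = s**2 + 1, so 2*s**3 - 12*s**2 + 6*s + 20 = 0, which factors as 2*(s - 5)*(s - 2)*(s + 1) = 0. The curves meet at s = -1, 2, 5.
On [-1, 2], v = 2*s**3 - 11*s**2 + 6*s + 21 is on top; that piece has area ∫[-1,2] (2*s**3 - 12*s**2 + 6*s + 20) ds = 81/2.
On [2, 5], v = s**2 + 1 is on top; that piece has area ∫[2,5] (-(2*s**3 - 12*s**2 + 6*s + 20)) ds = 81/2.
Total enclosed area = 81/2 + 81/2 = 81.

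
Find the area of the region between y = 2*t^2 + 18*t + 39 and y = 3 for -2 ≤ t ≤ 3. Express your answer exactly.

On [-2, 3], (2*t^2 + 18*t + 39) - (3) = 2*t^2 + 18*t + 36 is ≥ 0 throughout, so the area is a single integral of |2*t^2 + 18*t + 36|.
∫[-2,3] (2*t^2 + 18*t + 36) dt = 745/3.

745/3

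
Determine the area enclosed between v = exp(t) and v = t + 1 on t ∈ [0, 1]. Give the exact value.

On [0, 1], (exp(t)) - (t + 1) = -t + exp(t) - 1 is ≥ 0 throughout, so the area is a single integral of |-t + exp(t) - 1|.
∫[0,1] (-t + exp(t) - 1) dt = -5/2 + exp(1).

-5/2 + exp(1)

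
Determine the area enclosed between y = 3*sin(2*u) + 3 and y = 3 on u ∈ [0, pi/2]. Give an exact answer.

3

On [0, pi/2], (3*sin(2*u) + 3) - (3) = 3*sin(2*u) is ≥ 0 throughout, so the area is a single integral of |3*sin(2*u)|.
∫[0,pi/2] (3*sin(2*u)) du = 3.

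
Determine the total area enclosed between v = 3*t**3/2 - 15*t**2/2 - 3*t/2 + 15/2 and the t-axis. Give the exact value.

The curve meets the t-axis where 3*t**3/2 - 15*t**2/2 - 3*t/2 + 15/2 = 0, i.e. 3*(t - 5)*(t - 1)*(t + 1)/2 = 0, at t = -1, 1, 5.
On [-1, 1] the curve lies above the axis; ∫[-1,1] (3*t**3/2 - 15*t**2/2 - 3*t/2 + 15/2) dt = 10, giving area 10.
On [1, 5] the curve lies below the axis; ∫[1,5] (3*t**3/2 - 15*t**2/2 - 3*t/2 + 15/2) dt = -64, giving area 64.
Total area = 10 + 64 = 74.

74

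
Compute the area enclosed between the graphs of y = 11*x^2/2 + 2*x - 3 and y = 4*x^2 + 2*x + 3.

Set the curves equal: 11*x^2/2 + 2*x - 3 = 4*x^2 + 2*x + 3, so 3*x^2/2 - 6 = 0, which factors as 3*(x - 2)*(x + 2)/2 = 0. The curves meet at x = -2, 2.
On [-2, 2], y = 4*x^2 + 2*x + 3 is on top; that piece has area ∫[-2,2] (-(3*x^2/2 - 6)) dx = 16.

16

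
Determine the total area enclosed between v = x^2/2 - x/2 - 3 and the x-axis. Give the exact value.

The curve meets the x-axis where x^2/2 - x/2 - 3 = 0, i.e. (x - 3)*(x + 2)/2 = 0, at x = -2, 3.
On [-2, 3] the curve lies below the axis; ∫[-2,3] (x^2/2 - x/2 - 3) dx = -125/12, giving area 125/12.

125/12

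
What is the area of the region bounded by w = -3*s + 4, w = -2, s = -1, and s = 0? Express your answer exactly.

15/2

On [-1, 0], (-3*s + 4) - (-2) = -3*s + 6 is ≥ 0 throughout, so the area is a single integral of |-3*s + 6|.
∫[-1,0] (-3*s + 6) ds = 15/2.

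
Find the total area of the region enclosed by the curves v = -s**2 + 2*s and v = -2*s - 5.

36

Set the curves equal: -s**2 + 2*s = -2*s - 5, so -s**2 + 4*s + 5 = 0, which factors as -(s - 5)*(s + 1) = 0. The curves meet at s = -1, 5.
On [-1, 5], v = -s**2 + 2*s is on top; that piece has area ∫[-1,5] (-s**2 + 4*s + 5) ds = 36.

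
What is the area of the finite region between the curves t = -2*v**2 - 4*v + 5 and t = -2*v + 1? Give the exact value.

9

Both boundary curves give t as a function of v, so integrate with respect to v. Setting them equal: -2*v**2 - 2*v + 4 = 0, i.e. -2*(v - 1)*(v + 2) = 0, so they meet at v = -2, 1.
For v in [-2, 1], t = -2*v**2 - 4*v + 5 is on the right; area = ∫[-2,1] (-2*v**2 - 2*v + 4) dv = 9.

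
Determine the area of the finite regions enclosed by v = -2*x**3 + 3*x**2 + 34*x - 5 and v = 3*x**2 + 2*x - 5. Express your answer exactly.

Set the curves equal: -2*x**3 + 3*x**2 + 34*x - 5 = 3*x**2 + 2*x - 5, so -2*x**3 + 32*x = 0, which factors as -2*x*(x - 4)*(x + 4) = 0. The curves meet at x = -4, 0, 4.
On [-4, 0], v = 3*x**2 + 2*x - 5 is on top; that piece has area ∫[-4,0] (-(-2*x**3 + 32*x)) dx = 128.
On [0, 4], v = -2*x**3 + 3*x**2 + 34*x - 5 is on top; that piece has area ∫[0,4] (-2*x**3 + 32*x) dx = 128.
Total enclosed area = 128 + 128 = 256.

256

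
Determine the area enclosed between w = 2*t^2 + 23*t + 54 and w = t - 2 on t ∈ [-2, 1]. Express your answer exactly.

141

On [-2, 1], (2*t^2 + 23*t + 54) - (t - 2) = 2*t^2 + 22*t + 56 is ≥ 0 throughout, so the area is a single integral of |2*t^2 + 22*t + 56|.
∫[-2,1] (2*t^2 + 22*t + 56) dt = 141.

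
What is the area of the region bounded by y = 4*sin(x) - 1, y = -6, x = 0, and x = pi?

8 + 5*pi

On [0, pi], (4*sin(x) - 1) - (-6) = 4*sin(x) + 5 is ≥ 0 throughout, so the area is a single integral of |4*sin(x) + 5|.
∫[0,pi] (4*sin(x) + 5) dx = 8 + 5*pi.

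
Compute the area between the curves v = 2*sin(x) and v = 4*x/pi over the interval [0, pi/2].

On [0, pi/2], (2*sin(x)) - (4*x/pi) = -4*x/pi + 2*sin(x) is ≥ 0 throughout, so the area is a single integral of |-4*x/pi + 2*sin(x)|.
∫[0,pi/2] (-4*x/pi + 2*sin(x)) dx = 2 - pi/2.

2 - pi/2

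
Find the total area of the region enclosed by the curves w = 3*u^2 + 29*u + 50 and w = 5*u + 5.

Set the curves equal: 3*u^2 + 29*u + 50 = 5*u + 5, so 3*u^2 + 24*u + 45 = 0, which factors as 3*(u + 3)*(u + 5) = 0. The curves meet at u = -5, -3.
On [-5, -3], w = 5*u + 5 is on top; that piece has area ∫[-5,-3] (-(3*u^2 + 24*u + 45)) du = 4.

4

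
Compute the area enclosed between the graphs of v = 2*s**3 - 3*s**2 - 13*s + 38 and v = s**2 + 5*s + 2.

443/3

Set the curves equal: 2*s**3 - 3*s**2 - 13*s + 38 = s**2 + 5*s + 2, so 2*s**3 - 4*s**2 - 18*s + 36 = 0, which factors as 2*(s - 3)*(s - 2)*(s + 3) = 0. The curves meet at s = -3, 2, 3.
On [-3, 2], v = 2*s**3 - 3*s**2 - 13*s + 38 is on top; that piece has area ∫[-3,2] (2*s**3 - 4*s**2 - 18*s + 36) ds = 875/6.
On [2, 3], v = s**2 + 5*s + 2 is on top; that piece has area ∫[2,3] (-(2*s**3 - 4*s**2 - 18*s + 36)) ds = 11/6.
Total enclosed area = 875/6 + 11/6 = 443/3.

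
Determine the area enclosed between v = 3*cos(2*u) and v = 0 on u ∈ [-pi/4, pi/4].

3

On [-pi/4, pi/4], (3*cos(2*u)) - (0) = 3*cos(2*u) is ≥ 0 throughout, so the area is a single integral of |3*cos(2*u)|.
∫[-pi/4,pi/4] (3*cos(2*u)) du = 3.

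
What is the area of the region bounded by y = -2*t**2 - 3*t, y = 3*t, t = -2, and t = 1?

The difference (-2*t**2 - 3*t) - (3*t) = -2*t**2 - 6*t changes sign at t = 0 inside [-2, 1], so split the integral there.
∫[-2,0] (-2*t**2 - 6*t) dt = 20/3.
∫[0,1] (-2*t**2 - 6*t) dt = -11/3; the area of that piece is 11/3.
Total area = 20/3 + 11/3 = 31/3.

31/3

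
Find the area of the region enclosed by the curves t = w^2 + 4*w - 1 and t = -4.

Both boundary curves give t as a function of w, so integrate with respect to w. Setting them equal: w^2 + 4*w + 3 = 0, i.e. (w + 1)*(w + 3) = 0, so they meet at w = -3, -1.
For w in [-3, -1], t = w^2 + 4*w - 1 is on the left; area = ∫[-3,-1] (-(w^2 + 4*w + 3)) dw = 4/3.

4/3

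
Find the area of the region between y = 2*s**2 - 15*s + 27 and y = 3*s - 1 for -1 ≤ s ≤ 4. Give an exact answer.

233/3

The difference (2*s**2 - 15*s + 27) - (3*s - 1) = 2*s**2 - 18*s + 28 changes sign at s = 2 inside [-1, 4], so split the integral there.
∫[-1,2] (2*s**2 - 18*s + 28) ds = 63.
∫[2,4] (2*s**2 - 18*s + 28) ds = -44/3; the area of that piece is 44/3.
Total area = 63 + 44/3 = 233/3.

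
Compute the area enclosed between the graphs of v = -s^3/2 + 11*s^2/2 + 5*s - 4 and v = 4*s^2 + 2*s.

81/4

Set the curves equal: -s^3/2 + 11*s^2/2 + 5*s - 4 = 4*s^2 + 2*s, so -s^3/2 + 3*s^2/2 + 3*s - 4 = 0, which factors as -(s - 4)*(s - 1)*(s + 2)/2 = 0. The curves meet at s = -2, 1, 4.
On [-2, 1], v = 4*s^2 + 2*s is on top; that piece has area ∫[-2,1] (-(-s^3/2 + 3*s^2/2 + 3*s - 4)) ds = 81/8.
On [1, 4], v = -s^3/2 + 11*s^2/2 + 5*s - 4 is on top; that piece has area ∫[1,4] (-s^3/2 + 3*s^2/2 + 3*s - 4) ds = 81/8.
Total enclosed area = 81/8 + 81/8 = 81/4.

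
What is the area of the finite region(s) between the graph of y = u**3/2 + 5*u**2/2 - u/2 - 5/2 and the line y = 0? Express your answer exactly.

The curve meets the u-axis where u**3/2 + 5*u**2/2 - u/2 - 5/2 = 0, i.e. (u - 1)*(u + 1)*(u + 5)/2 = 0, at u = -5, -1, 1.
On [-5, -1] the curve lies above the axis; ∫[-5,-1] (u**3/2 + 5*u**2/2 - u/2 - 5/2) du = 64/3, giving area 64/3.
On [-1, 1] the curve lies below the axis; ∫[-1,1] (u**3/2 + 5*u**2/2 - u/2 - 5/2) du = -10/3, giving area 10/3.
Total area = 64/3 + 10/3 = 74/3.

74/3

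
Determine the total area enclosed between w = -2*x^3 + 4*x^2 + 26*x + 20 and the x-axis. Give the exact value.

1741/6

The curve meets the x-axis where -2*x^3 + 4*x^2 + 26*x + 20 = 0, i.e. -2*(x - 5)*(x + 1)*(x + 2) = 0, at x = -2, -1, 5.
On [-2, -1] the curve lies below the axis; ∫[-2,-1] (-2*x^3 + 4*x^2 + 26*x + 20) dx = -13/6, giving area 13/6.
On [-1, 5] the curve lies above the axis; ∫[-1,5] (-2*x^3 + 4*x^2 + 26*x + 20) dx = 288, giving area 288.
Total area = 13/6 + 288 = 1741/6.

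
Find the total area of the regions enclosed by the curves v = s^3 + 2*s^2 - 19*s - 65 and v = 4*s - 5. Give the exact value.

Set the curves equal: s^3 + 2*s^2 - 19*s - 65 = 4*s - 5, so s^3 + 2*s^2 - 23*s - 60 = 0, which factors as (s - 5)*(s + 3)*(s + 4) = 0. The curves meet at s = -4, -3, 5.
On [-4, -3], v = s^3 + 2*s^2 - 19*s - 65 is on top; that piece has area ∫[-4,-3] (s^3 + 2*s^2 - 23*s - 60) ds = 17/12.
On [-3, 5], v = 4*s - 5 is on top; that piece has area ∫[-3,5] (-(s^3 + 2*s^2 - 23*s - 60)) ds = 1280/3.
Total enclosed area = 17/12 + 1280/3 = 5137/12.

5137/12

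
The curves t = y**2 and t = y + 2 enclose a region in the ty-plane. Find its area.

Both boundary curves give t as a function of y, so integrate with respect to y. Setting them equal: y**2 - y - 2 = 0, i.e. (y - 2)*(y + 1) = 0, so they meet at y = -1, 2.
For y in [-1, 2], t = y**2 is on the left; area = ∫[-1,2] (-(y**2 - y - 2)) dy = 9/2.

9/2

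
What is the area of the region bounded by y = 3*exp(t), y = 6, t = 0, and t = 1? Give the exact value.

The difference (3*exp(t)) - (6) = 3*exp(t) - 6 changes sign at t = log(2) inside [0, 1], so split the integral there.
∫[0,log(2)] (3*exp(t) - 6) dt = 3 - log(64); the area of that piece is -3 + log(64).
∫[log(2),1] (3*exp(t) - 6) dt = -12 + 6*log(2) + 3*exp(1).
Total area = (-3 + log(64)) + (-12 + 6*log(2) + 3*exp(1)) = -15 + 3*exp(1) + 12*log(2).

-15 + 3*exp(1) + 12*log(2)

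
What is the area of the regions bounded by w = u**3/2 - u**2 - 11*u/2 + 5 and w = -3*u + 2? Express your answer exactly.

253/24

Set the curves equal: u**3/2 - u**2 - 11*u/2 + 5 = -3*u + 2, so u**3/2 - u**2 - 5*u/2 + 3 = 0, which factors as (u - 3)*(u - 1)*(u + 2)/2 = 0. The curves meet at u = -2, 1, 3.
On [-2, 1], w = u**3/2 - u**2 - 11*u/2 + 5 is on top; that piece has area ∫[-2,1] (u**3/2 - u**2 - 5*u/2 + 3) du = 63/8.
On [1, 3], w = -3*u + 2 is on top; that piece has area ∫[1,3] (-(u**3/2 - u**2 - 5*u/2 + 3)) du = 8/3.
Total enclosed area = 63/8 + 8/3 = 253/24.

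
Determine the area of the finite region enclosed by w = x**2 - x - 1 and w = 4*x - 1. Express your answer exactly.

Set the curves equal: x**2 - x - 1 = 4*x - 1, so x**2 - 5*x = 0, which factors as x*(x - 5) = 0. The curves meet at x = 0, 5.
On [0, 5], w = 4*x - 1 is on top; that piece has area ∫[0,5] (-(x**2 - 5*x)) dx = 125/6.

125/6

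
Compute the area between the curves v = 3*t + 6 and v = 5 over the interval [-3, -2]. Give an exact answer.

13/2

On [-3, -2], (3*t + 6) - (5) = 3*t + 1 is ≤ 0 throughout, so the area is a single integral of |3*t + 1|.
∫[-3,-2] (3*t + 1) dt = -13/2; the area of that piece is 13/2.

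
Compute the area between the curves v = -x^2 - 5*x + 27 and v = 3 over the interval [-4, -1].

On [-4, -1], (-x^2 - 5*x + 27) - (3) = -x^2 - 5*x + 24 is ≥ 0 throughout, so the area is a single integral of |-x^2 - 5*x + 24|.
∫[-4,-1] (-x^2 - 5*x + 24) dx = 177/2.

177/2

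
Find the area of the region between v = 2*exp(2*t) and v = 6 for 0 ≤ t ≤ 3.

-23 + 6*log(3) + exp(6)

The difference (2*exp(2*t)) - (6) = 2*exp(2*t) - 6 changes sign at t = log(3)/2 inside [0, 3], so split the integral there.
∫[0,log(3)/2] (2*exp(2*t) - 6) dt = 2 - log(27); the area of that piece is -2 + log(27).
∫[log(3)/2,3] (2*exp(2*t) - 6) dt = -21 + 3*log(3) + exp(6).
Total area = (-2 + log(27)) + (-21 + 3*log(3) + exp(6)) = -23 + 6*log(3) + exp(6).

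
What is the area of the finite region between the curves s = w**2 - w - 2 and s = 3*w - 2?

32/3

Both boundary curves give s as a function of w, so integrate with respect to w. Setting them equal: w**2 - 4*w = 0, i.e. w*(w - 4) = 0, so they meet at w = 0, 4.
For w in [0, 4], s = w**2 - w - 2 is on the left; area = ∫[0,4] (-(w**2 - 4*w)) dw = 32/3.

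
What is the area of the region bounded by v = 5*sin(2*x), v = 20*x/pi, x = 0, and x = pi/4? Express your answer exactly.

On [0, pi/4], (5*sin(2*x)) - (20*x/pi) = -20*x/pi + 5*sin(2*x) is ≥ 0 throughout, so the area is a single integral of |-20*x/pi + 5*sin(2*x)|.
∫[0,pi/4] (-20*x/pi + 5*sin(2*x)) dx = 5/2 - 5*pi/8.

5/2 - 5*pi/8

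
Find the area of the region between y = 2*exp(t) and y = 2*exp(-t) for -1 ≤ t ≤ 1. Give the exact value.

-8 + 4*exp(-1) + 4*exp(1)

The difference (2*exp(t)) - (2*exp(-t)) = 2*exp(t) - 2*exp(-t) changes sign at t = 0 inside [-1, 1], so split the integral there.
∫[-1,0] (2*exp(t) - 2*exp(-t)) dt = -2*exp(1) - 2*exp(-1) + 4; the area of that piece is -4 + 2*exp(-1) + 2*exp(1).
∫[0,1] (2*exp(t) - 2*exp(-t)) dt = -4 + 2*exp(-1) + 2*exp(1).
Total area = (-4 + 2*exp(-1) + 2*exp(1)) + (-4 + 2*exp(-1) + 2*exp(1)) = -8 + 4*exp(-1) + 4*exp(1).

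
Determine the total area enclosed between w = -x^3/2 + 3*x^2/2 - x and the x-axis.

1/4

The curve meets the x-axis where -x^3/2 + 3*x^2/2 - x = 0, i.e. -x*(x - 2)*(x - 1)/2 = 0, at x = 0, 1, 2.
On [0, 1] the curve lies below the axis; ∫[0,1] (-x^3/2 + 3*x^2/2 - x) dx = -1/8, giving area 1/8.
On [1, 2] the curve lies above the axis; ∫[1,2] (-x^3/2 + 3*x^2/2 - x) dx = 1/8, giving area 1/8.
Total area = 1/8 + 1/8 = 1/4.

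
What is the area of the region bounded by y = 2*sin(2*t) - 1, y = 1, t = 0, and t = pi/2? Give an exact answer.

-2 + pi

On [0, pi/2], (2*sin(2*t) - 1) - (1) = 2*sin(2*t) - 2 is ≤ 0 throughout, so the area is a single integral of |2*sin(2*t) - 2|.
∫[0,pi/2] (2*sin(2*t) - 2) dt = 2 - pi; the area of that piece is -2 + pi.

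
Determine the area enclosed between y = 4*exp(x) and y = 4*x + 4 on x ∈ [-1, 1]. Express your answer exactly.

On [-1, 1], (4*exp(x)) - (4*x + 4) = -4*x + 4*exp(x) - 4 is ≥ 0 throughout, so the area is a single integral of |-4*x + 4*exp(x) - 4|.
∫[-1,1] (-4*x + 4*exp(x) - 4) dx = -8 - 4*exp(-1) + 4*exp(1).

-8 - 4*exp(-1) + 4*exp(1)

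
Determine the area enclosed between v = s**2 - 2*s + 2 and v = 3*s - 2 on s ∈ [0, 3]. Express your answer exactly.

The difference (s**2 - 2*s + 2) - (3*s - 2) = s**2 - 5*s + 4 changes sign at s = 1 inside [0, 3], so split the integral there.
∫[0,1] (s**2 - 5*s + 4) ds = 11/6.
∫[1,3] (s**2 - 5*s + 4) ds = -10/3; the area of that piece is 10/3.
Total area = 11/6 + 10/3 = 31/6.

31/6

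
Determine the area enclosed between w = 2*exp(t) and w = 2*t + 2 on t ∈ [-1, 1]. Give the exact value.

-4 - 2*exp(-1) + 2*exp(1)

On [-1, 1], (2*exp(t)) - (2*t + 2) = -2*t + 2*exp(t) - 2 is ≥ 0 throughout, so the area is a single integral of |-2*t + 2*exp(t) - 2|.
∫[-1,1] (-2*t + 2*exp(t) - 2) dt = -4 - 2*exp(-1) + 2*exp(1).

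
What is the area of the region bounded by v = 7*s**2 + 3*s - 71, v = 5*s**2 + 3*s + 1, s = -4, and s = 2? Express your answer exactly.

384

On [-4, 2], (7*s**2 + 3*s - 71) - (5*s**2 + 3*s + 1) = 2*s**2 - 72 is ≤ 0 throughout, so the area is a single integral of |2*s**2 - 72|.
∫[-4,2] (2*s**2 - 72) ds = -384; the area of that piece is 384.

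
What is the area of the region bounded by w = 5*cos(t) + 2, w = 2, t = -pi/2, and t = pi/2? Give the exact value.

On [-pi/2, pi/2], (5*cos(t) + 2) - (2) = 5*cos(t) is ≥ 0 throughout, so the area is a single integral of |5*cos(t)|.
∫[-pi/2,pi/2] (5*cos(t)) dt = 10.

10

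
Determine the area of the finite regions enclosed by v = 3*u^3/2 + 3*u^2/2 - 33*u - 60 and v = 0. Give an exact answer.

Set the curves equal: 3*u^3/2 + 3*u^2/2 - 33*u - 60 = 0, so 3*u^3/2 + 3*u^2/2 - 33*u - 60 = 0, which factors as 3*(u - 5)*(u + 2)*(u + 4)/2 = 0. The curves meet at u = -4, -2, 5.
On [-4, -2], v = 3*u^3/2 + 3*u^2/2 - 33*u - 60 is on top; that piece has area ∫[-4,-2] (3*u^3/2 + 3*u^2/2 - 33*u - 60) du = 16.
On [-2, 5], v = 0 is on top; that piece has area ∫[-2,5] (-(3*u^3/2 + 3*u^2/2 - 33*u - 60)) du = 3773/8.
Total enclosed area = 16 + 3773/8 = 3901/8.

3901/8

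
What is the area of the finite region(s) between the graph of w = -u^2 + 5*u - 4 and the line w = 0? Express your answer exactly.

9/2

The curve meets the u-axis where -u^2 + 5*u - 4 = 0, i.e. -(u - 4)*(u - 1) = 0, at u = 1, 4.
On [1, 4] the curve lies above the axis; ∫[1,4] (-u^2 + 5*u - 4) du = 9/2, giving area 9/2.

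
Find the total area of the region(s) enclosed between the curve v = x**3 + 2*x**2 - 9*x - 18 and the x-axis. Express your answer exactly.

The curve meets the x-axis where x**3 + 2*x**2 - 9*x - 18 = 0, i.e. (x - 3)*(x + 2)*(x + 3) = 0, at x = -3, -2, 3.
On [-3, -2] the curve lies above the axis; ∫[-3,-2] (x**3 + 2*x**2 - 9*x - 18) dx = 11/12, giving area 11/12.
On [-2, 3] the curve lies below the axis; ∫[-2,3] (x**3 + 2*x**2 - 9*x - 18) dx = -875/12, giving area 875/12.
Total area = 11/12 + 875/12 = 443/6.

443/6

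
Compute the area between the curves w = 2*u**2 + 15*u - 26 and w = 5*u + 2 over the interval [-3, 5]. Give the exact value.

722/3

The difference (2*u**2 + 15*u - 26) - (5*u + 2) = 2*u**2 + 10*u - 28 changes sign at u = 2 inside [-3, 5], so split the integral there.
∫[-3,2] (2*u**2 + 10*u - 28) du = -425/3; the area of that piece is 425/3.
∫[2,5] (2*u**2 + 10*u - 28) du = 99.
Total area = 425/3 + 99 = 722/3.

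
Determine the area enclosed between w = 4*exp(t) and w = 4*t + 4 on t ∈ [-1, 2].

On [-1, 2], (4*exp(t)) - (4*t + 4) = -4*t + 4*exp(t) - 4 is ≥ 0 throughout, so the area is a single integral of |-4*t + 4*exp(t) - 4|.
∫[-1,2] (-4*t + 4*exp(t) - 4) dt = -18 - 4*exp(-1) + 4*exp(2).

-18 - 4*exp(-1) + 4*exp(2)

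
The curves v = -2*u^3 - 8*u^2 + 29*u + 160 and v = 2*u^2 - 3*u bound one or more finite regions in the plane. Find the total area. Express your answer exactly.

5137/6

Set the curves equal: -2*u^3 - 8*u^2 + 29*u + 160 = 2*u^2 - 3*u, so -2*u^3 - 10*u^2 + 32*u + 160 = 0, which factors as -2*(u - 4)*(u + 4)*(u + 5) = 0. The curves meet at u = -5, -4, 4.
On [-5, -4], v = 2*u^2 - 3*u is on top; that piece has area ∫[-5,-4] (-(-2*u^3 - 10*u^2 + 32*u + 160)) du = 17/6.
On [-4, 4], v = -2*u^3 - 8*u^2 + 29*u + 160 is on top; that piece has area ∫[-4,4] (-2*u^3 - 10*u^2 + 32*u + 160) du = 2560/3.
Total enclosed area = 17/6 + 2560/3 = 5137/6.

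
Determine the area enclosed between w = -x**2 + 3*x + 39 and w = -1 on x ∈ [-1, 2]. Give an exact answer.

243/2

On [-1, 2], (-x**2 + 3*x + 39) - (-1) = -x**2 + 3*x + 40 is ≥ 0 throughout, so the area is a single integral of |-x**2 + 3*x + 40|.
∫[-1,2] (-x**2 + 3*x + 40) dx = 243/2.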